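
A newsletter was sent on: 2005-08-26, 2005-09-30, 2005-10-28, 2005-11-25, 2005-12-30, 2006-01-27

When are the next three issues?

These are Fridays with 35, 28, 28, 35, 28-day gaps.
Each is the final Friday of its month — 2005-09-30 is past the 28th, so '4th Friday' doesn't fit.
February 2006 ends with Friday 2006-02-24.
Last Friday of March 2006: 2006-03-31.
Last Friday of April 2006: 2006-04-28.

2006-02-24, 2006-03-31, 2006-04-28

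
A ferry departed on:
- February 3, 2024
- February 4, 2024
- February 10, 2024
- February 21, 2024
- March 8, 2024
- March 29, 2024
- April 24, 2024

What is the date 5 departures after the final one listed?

November 15, 2024

Intervals are 1, 6, 11, 16, 21, 26 days — an arithmetic progression with common difference 5.
Next gap: 31 days. April 24, 2024 + 31 days = May 25, 2024.
Next gap: 36 days. May 25, 2024 + 36 days = June 30, 2024.
Next gap: 41 days. June 30, 2024 + 41 days = August 10, 2024.
Next gap: 46 days. August 10, 2024 + 46 days = September 25, 2024.
Next gap: 51 days. September 25, 2024 + 51 days = November 15, 2024.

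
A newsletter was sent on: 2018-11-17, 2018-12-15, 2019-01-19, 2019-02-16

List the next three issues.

All dates are Saturdays, 28, 35, 28 days apart.
Specifically, the 3rd Saturday of each month.
3rd Saturday of March 2019: 2019-03-16.
April 2019 — 3rd Saturday is 2019-04-20.
May 2019 — 3rd Saturday is 2019-05-18.

2019-03-16, 2019-04-20, 2019-05-18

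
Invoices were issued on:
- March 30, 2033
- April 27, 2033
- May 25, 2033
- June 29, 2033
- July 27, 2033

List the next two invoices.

August 31, 2033; September 28, 2033

All Wednesdays; the gaps (28, 28, 35, 28) vary with month length.
This is the last Wednesday of each month.
Last Wednesday of August 2033: August 31, 2033.
Last Wednesday of September 2033: September 28, 2033.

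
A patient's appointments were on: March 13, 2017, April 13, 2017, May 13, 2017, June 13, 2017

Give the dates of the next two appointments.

July 13, 2017; August 13, 2017

Each date is the 13th; the gaps (31, 30, 31) track the month lengths.
The rule is the 13th of each month.
Next: July 2017 → July 13, 2017.
Next: August 2017 → August 13, 2017.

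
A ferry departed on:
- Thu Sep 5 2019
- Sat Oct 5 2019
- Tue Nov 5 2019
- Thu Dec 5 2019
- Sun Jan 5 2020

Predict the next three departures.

Wed Feb 5 2020, Thu Mar 5 2020, Sun Apr 5 2020

Each date is the 5th; the gaps (30, 31, 30, 31) track the month lengths.
The rule is the 5th of each month.
Next: February 2020 → Wed Feb 5 2020.
Next: March 2020 → Thu Mar 5 2020.
Next: April 2020 → Sun Apr 5 2020.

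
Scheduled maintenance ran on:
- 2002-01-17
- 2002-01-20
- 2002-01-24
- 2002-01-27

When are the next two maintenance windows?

Gaps: 3, 4, 3 days — not constant, but cyclic with period 2.
The events fall on every Thursday and Sunday.
The following Thursday is 2002-01-31.
Next Sunday: 2002-02-03.

2002-01-31, 2002-02-03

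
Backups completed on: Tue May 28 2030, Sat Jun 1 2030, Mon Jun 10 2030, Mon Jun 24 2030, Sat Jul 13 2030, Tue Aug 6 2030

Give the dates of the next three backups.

Wed Sep 4 2030, Tue Oct 8 2030, Sat Nov 16 2030

Gaps: 4, 9, 14, 19, 24 days — each gap is 5 larger than the previous one.
Next gap: 29 days. Tue Aug 6 2030 + 29 days = Wed Sep 4 2030.
Next gap: 34 days. Wed Sep 4 2030 + 34 days = Tue Oct 8 2030.
Next gap: 39 days. Tue Oct 8 2030 + 39 days = Sat Nov 16 2030.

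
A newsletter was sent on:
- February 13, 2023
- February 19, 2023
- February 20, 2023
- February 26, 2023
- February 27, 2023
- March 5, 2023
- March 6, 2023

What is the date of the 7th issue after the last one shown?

April 2, 2023

The gap pattern 6, 1, 6, 1, 6, 1 repeats every 2 events.
These are the Mondays and Sundays of each week.
The following Sunday is March 12, 2023.
The following Monday is March 13, 2023.
The following Sunday is March 19, 2023.
Next Monday: March 20, 2023.
The following Sunday is March 26, 2023.
Next Monday: March 27, 2023.
Next Sunday: April 2, 2023.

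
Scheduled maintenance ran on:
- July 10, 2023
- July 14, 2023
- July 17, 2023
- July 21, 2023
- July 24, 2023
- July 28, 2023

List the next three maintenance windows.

The gap pattern 4, 3, 4, 3, 4 repeats every 2 events.
These are the Mondays and Fridays of each week.
The following Monday is July 31, 2023.
The following Friday is August 4, 2023.
Next Monday: August 7, 2023.

July 31, 2023; August 4, 2023; August 7, 2023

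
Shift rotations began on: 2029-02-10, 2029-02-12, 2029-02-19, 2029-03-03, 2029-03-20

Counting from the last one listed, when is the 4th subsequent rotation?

2029-07-16

The spacing grows by 5 each time: 2, 7, 12, 17 days.
Next gap: 22 days. 2029-03-20 + 22 days = 2029-04-11.
Next gap: 27 days. 2029-04-11 + 27 days = 2029-05-08.
Next gap: 32 days. 2029-05-08 + 32 days = 2029-06-09.
Next gap: 37 days. 2029-06-09 + 37 days = 2029-07-16.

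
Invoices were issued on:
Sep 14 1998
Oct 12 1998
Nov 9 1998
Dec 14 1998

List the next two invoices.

These are Mondays at 28- or 35-day spacing (28, 28, 35).
The pattern: 2nd Monday of the month.
January 1999 — 2nd Monday is Jan 11 1999.
February 1999 — 2nd Monday is Feb 8 1999.

Jan 11 1999, Feb 8 1999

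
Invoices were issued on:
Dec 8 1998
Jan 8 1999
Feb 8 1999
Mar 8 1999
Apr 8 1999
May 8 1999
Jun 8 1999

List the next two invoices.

Jul 8 1999, Aug 8 1999

Gaps: 31, 31, 28, 31, 30, 31 days — not constant. Every event is on the 8th of the month.
Pattern: the 8th of each month.
July 1999: Jul 8 1999.
August 1999: Aug 8 1999.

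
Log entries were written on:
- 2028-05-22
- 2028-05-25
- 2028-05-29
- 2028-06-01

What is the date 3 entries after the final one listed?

The gap pattern 3, 4, 3 repeats every 2 events.
These are the Mondays and Thursdays of each week.
The following Monday is 2028-06-05.
The following Thursday is 2028-06-08.
Next Monday: 2028-06-12.

2028-06-12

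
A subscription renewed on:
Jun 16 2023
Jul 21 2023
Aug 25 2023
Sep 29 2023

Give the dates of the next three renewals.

Nov 3 2023, Dec 8 2023, Jan 12 2024

Every event comes 35 days after the last (35, 35, 35).
Sep 29 2023 + 35 days = Nov 3 2023.
Nov 3 2023 + 35 days = Dec 8 2023.
Dec 8 2023 + 35 days = Jan 12 2024.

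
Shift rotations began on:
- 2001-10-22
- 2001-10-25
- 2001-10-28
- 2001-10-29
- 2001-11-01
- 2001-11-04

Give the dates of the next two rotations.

2001-11-05, 2001-11-08

The gap pattern 3, 3, 1, 3, 3 repeats every 3 events.
These are the Mondays, Thursdays and Sundays of each week.
Next Monday: 2001-11-05.
The following Thursday is 2001-11-08.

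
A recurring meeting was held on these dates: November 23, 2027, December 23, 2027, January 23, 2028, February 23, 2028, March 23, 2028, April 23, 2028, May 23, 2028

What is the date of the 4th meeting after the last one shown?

Each date is the 23rd; the gaps (30, 31, 31, 29, 31, 30) track the month lengths.
The rule is the 23rd of each month.
June 2028: June 23, 2028.
July 2028: July 23, 2028.
Next: August 2028 → August 23, 2028.
September 2028: September 23, 2028.

September 23, 2028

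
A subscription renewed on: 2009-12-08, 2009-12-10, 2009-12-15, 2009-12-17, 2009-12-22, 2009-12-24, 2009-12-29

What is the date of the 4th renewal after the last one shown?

Gaps: 2, 5, 2, 5, 2, 5 days — not constant, but cyclic with period 2.
The events fall on every Tuesday and Thursday.
Next Thursday: 2009-12-31.
The following Tuesday is 2010-01-05.
Next Thursday: 2010-01-07.
Next Tuesday: 2010-01-12.

2010-01-12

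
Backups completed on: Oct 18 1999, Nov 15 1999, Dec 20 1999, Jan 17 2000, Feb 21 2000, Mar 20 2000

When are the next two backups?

Apr 17 2000, May 15 2000

All dates are Mondays, 28, 35, 28, 35, 28 days apart.
Specifically, the 3rd Monday of each month.
April 2000 — 3rd Monday is Apr 17 2000.
May 2000 — 3rd Monday is May 15 2000.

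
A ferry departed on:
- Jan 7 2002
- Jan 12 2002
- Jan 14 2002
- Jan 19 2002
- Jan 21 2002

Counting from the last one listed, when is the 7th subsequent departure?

Feb 16 2002

The gap pattern 5, 2, 5, 2 repeats every 2 events.
These are the Mondays and Saturdays of each week.
Next Saturday: Jan 26 2002.
Next Monday: Jan 28 2002.
Next Saturday: Feb 2 2002.
The following Monday is Feb 4 2002.
The following Saturday is Feb 9 2002.
Next Monday: Feb 11 2002.
Next Saturday: Feb 16 2002.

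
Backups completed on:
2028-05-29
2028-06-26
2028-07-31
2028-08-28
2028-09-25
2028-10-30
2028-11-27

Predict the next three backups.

All Mondays; the gaps (28, 35, 28, 28, 35, 28) vary with month length.
This is the last Monday of each month.
December 2028 ends with Monday 2028-12-25.
January 2029 ends with Monday 2029-01-29.
Last Monday of February 2029: 2029-02-26.

2028-12-25, 2029-01-29, 2029-02-26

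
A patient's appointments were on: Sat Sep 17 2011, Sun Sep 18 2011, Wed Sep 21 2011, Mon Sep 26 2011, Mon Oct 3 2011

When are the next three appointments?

The spacing grows by 2 each time: 1, 3, 5, 7 days.
Next gap: 9 days. Mon Oct 3 2011 + 9 days = Wed Oct 12 2011.
Next gap: 11 days. Wed Oct 12 2011 + 11 days = Sun Oct 23 2011.
Next gap: 13 days. Sun Oct 23 2011 + 13 days = Sat Nov 5 2011.

Wed Oct 12 2011, Sun Oct 23 2011, Sat Nov 5 2011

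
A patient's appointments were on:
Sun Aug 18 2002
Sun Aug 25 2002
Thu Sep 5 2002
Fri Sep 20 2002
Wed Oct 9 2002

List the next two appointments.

Fri Nov 1 2002, Thu Nov 28 2002

Intervals are 7, 11, 15, 19 days — an arithmetic progression with common difference 4.
Next gap: 23 days. Wed Oct 9 2002 + 23 days = Fri Nov 1 2002.
Next gap: 27 days. Fri Nov 1 2002 + 27 days = Thu Nov 28 2002.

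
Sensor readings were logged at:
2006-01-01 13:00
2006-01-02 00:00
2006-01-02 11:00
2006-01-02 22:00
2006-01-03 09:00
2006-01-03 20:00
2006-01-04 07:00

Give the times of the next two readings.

Spacing: 11, 11, 11, 11, 11, 11 h — constant 11 h.
2006-01-04 07:00 + 11 h = 2006-01-04 18:00.
2006-01-04 18:00 + 11 h = 2006-01-05 05:00.

2006-01-04 18:00, 2006-01-05 05:00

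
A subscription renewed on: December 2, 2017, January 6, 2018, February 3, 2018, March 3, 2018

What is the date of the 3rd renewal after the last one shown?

These are Saturdays at 28- or 35-day spacing (35, 28, 28).
The pattern: 1st Saturday of the month.
1st Saturday of April 2018: April 7, 2018.
May 2018 — 1st Saturday is May 5, 2018.
June 2018 — 1st Saturday is June 2, 2018.

June 2, 2018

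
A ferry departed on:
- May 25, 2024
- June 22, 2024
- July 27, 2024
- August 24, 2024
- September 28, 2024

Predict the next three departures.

October 26, 2024; November 23, 2024; December 28, 2024

These are Saturdays at 28- or 35-day spacing (28, 35, 28, 35).
The pattern: 4th Saturday of the month.
4th Saturday of October 2024: October 26, 2024.
4th Saturday of November 2024: November 23, 2024.
December 2024 — 4th Saturday is December 28, 2024.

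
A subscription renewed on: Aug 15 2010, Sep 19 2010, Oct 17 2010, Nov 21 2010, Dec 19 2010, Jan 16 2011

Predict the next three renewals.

Gaps: 35, 28, 35, 28, 28 days — a mix of 28 and 35. Every date is a Sunday.
Each is the 3rd Sunday of its month.
February 2011 — 3rd Sunday is Feb 20 2011.
March 2011 — 3rd Sunday is Mar 20 2011.
3rd Sunday of April 2011: Apr 17 2011.

Feb 20 2011, Mar 20 2011, Apr 17 2011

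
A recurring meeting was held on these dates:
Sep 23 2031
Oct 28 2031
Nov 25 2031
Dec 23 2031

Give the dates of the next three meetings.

Jan 27 2032, Feb 24 2032, Mar 23 2032

All dates are Tuesdays, 35, 28, 28 days apart.
Specifically, the 4th Tuesday of each month.
January 2032 — 4th Tuesday is Jan 27 2032.
February 2032 — 4th Tuesday is Feb 24 2032.
March 2032 — 4th Tuesday is Mar 23 2032.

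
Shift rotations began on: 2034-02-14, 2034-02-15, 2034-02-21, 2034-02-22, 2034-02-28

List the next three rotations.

2034-03-01, 2034-03-07, 2034-03-08

The gap pattern 1, 6, 1, 6 repeats every 2 events.
These are the Tuesdays and Wednesdays of each week.
The following Wednesday is 2034-03-01.
Next Tuesday: 2034-03-07.
The following Wednesday is 2034-03-08.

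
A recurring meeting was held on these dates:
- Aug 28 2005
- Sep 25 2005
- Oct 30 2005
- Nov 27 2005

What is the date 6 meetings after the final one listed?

Every date is a Sunday; gaps 28, 35, 28 days.
Each is the last Sunday of its month (at least one falls on the 29th or later, ruling out '4th Sunday').
December 2005 ends with Sunday Dec 25 2005.
Last Sunday of January 2006: Jan 29 2006.
Last Sunday of February 2006: Feb 26 2006.
Last Sunday of March 2006: Mar 26 2006.
Last Sunday of April 2006: Apr 30 2006.
May 2006 ends with Sunday May 28 2006.

May 28 2006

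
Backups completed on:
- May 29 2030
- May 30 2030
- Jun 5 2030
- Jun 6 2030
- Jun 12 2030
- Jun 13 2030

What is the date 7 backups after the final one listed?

Jul 10 2030

Every event lands on a Wednesday or Thursday (gaps cycle 1, 6, 1, 6, 1).
So the schedule is: every Wednesday and Thursday.
Next Wednesday: Jun 19 2030.
Next Thursday: Jun 20 2030.
Next Wednesday: Jun 26 2030.
The following Thursday is Jun 27 2030.
The following Wednesday is Jul 3 2030.
Next Thursday: Jul 4 2030.
The following Wednesday is Jul 10 2030.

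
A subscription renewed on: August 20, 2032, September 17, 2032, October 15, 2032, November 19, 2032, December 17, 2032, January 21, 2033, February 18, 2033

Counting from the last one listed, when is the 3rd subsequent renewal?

May 20, 2033

Gaps: 28, 28, 35, 28, 35, 28 days — a mix of 28 and 35. Every date is a Friday.
Each is the 3rd Friday of its month.
March 2033 — 3rd Friday is March 18, 2033.
3rd Friday of April 2033: April 15, 2033.
May 2033 — 3rd Friday is May 20, 2033.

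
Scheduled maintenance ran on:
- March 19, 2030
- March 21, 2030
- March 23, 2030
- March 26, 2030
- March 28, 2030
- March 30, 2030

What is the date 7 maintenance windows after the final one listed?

April 16, 2030

The gap pattern 2, 2, 3, 2, 2 repeats every 3 events.
These are the Tuesdays, Thursdays and Saturdays of each week.
The following Tuesday is April 2, 2030.
The following Thursday is April 4, 2030.
The following Saturday is April 6, 2030.
The following Tuesday is April 9, 2030.
Next Thursday: April 11, 2030.
Next Saturday: April 13, 2030.
Next Tuesday: April 16, 2030.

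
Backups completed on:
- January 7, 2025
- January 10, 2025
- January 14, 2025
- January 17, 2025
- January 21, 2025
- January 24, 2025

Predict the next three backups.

Gaps: 3, 4, 3, 4, 3 days — not constant, but cyclic with period 2.
The events fall on every Tuesday and Friday.
Next Tuesday: January 28, 2025.
The following Friday is January 31, 2025.
The following Tuesday is February 4, 2025.

January 28, 2025; January 31, 2025; February 4, 2025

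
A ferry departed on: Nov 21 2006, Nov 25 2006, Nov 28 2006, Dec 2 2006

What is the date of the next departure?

Dec 5 2006

The gap pattern 4, 3, 4 repeats every 2 events.
These are the Tuesdays and Saturdays of each week.
The following Tuesday is Dec 5 2006.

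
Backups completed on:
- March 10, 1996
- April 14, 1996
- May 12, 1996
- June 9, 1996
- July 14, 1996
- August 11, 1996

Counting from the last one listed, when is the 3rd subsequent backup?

All dates are Sundays, 35, 28, 28, 35, 28 days apart.
Specifically, the 2nd Sunday of each month.
September 1996 — 2nd Sunday is September 8, 1996.
2nd Sunday of October 1996: October 13, 1996.
2nd Sunday of November 1996: November 10, 1996.

November 10, 1996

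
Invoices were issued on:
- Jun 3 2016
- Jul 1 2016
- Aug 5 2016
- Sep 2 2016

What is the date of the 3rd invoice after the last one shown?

These are Fridays at 28- or 35-day spacing (28, 35, 28).
The pattern: 1st Friday of the month.
1st Friday of October 2016: Oct 7 2016.
1st Friday of November 2016: Nov 4 2016.
1st Friday of December 2016: Dec 2 2016.

Dec 2 2016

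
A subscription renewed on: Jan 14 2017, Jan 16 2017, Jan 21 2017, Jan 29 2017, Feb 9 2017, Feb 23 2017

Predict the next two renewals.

Mar 12 2017, Apr 1 2017

The spacing grows by 3 each time: 2, 5, 8, 11, 14 days.
Next gap: 17 days. Feb 23 2017 + 17 days = Mar 12 2017.
Next gap: 20 days. Mar 12 2017 + 20 days = Apr 1 2017.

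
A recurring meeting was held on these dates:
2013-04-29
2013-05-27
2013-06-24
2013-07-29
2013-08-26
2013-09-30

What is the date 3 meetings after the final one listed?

2013-12-30

These are Mondays with 28, 28, 35, 28, 35-day gaps.
Each is the final Monday of its month — 2013-04-29 is past the 28th, so '4th Monday' doesn't fit.
October 2013 ends with Monday 2013-10-28.
November 2013 ends with Monday 2013-11-25.
December 2013 ends with Monday 2013-12-30.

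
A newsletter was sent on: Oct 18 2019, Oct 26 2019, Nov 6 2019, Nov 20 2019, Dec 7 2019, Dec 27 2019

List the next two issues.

Jan 19 2020, Feb 14 2020

Intervals are 8, 11, 14, 17, 20 days — an arithmetic progression with common difference 3.
Next gap: 23 days. Dec 27 2019 + 23 days = Jan 19 2020.
Next gap: 26 days. Jan 19 2020 + 26 days = Feb 14 2020.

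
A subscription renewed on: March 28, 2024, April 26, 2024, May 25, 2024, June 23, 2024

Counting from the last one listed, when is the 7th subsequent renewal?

January 12, 2025

The spacing is 29, 29, 29 days — always 29 days.
June 23, 2024 + 29 days = July 22, 2024.
July 22, 2024 + 29 days = August 20, 2024.
August 20, 2024 + 29 days = September 18, 2024.
September 18, 2024 + 29 days = October 17, 2024.
October 17, 2024 + 29 days = November 15, 2024.
November 15, 2024 + 29 days = December 14, 2024.
December 14, 2024 + 29 days = January 12, 2025.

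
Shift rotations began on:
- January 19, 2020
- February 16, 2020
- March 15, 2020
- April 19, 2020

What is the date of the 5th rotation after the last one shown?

September 20, 2020

These are Sundays at 28- or 35-day spacing (28, 28, 35).
The pattern: 3rd Sunday of the month.
May 2020 — 3rd Sunday is May 17, 2020.
3rd Sunday of June 2020: June 21, 2020.
July 2020 — 3rd Sunday is July 19, 2020.
3rd Sunday of August 2020: August 16, 2020.
3rd Sunday of September 2020: September 20, 2020.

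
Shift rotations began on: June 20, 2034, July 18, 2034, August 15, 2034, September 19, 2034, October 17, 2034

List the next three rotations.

November 21, 2034; December 19, 2034; January 16, 2035

Gaps: 28, 28, 35, 28 days — a mix of 28 and 35. Every date is a Tuesday.
Each is the 3rd Tuesday of its month.
3rd Tuesday of November 2034: November 21, 2034.
December 2034 — 3rd Tuesday is December 19, 2034.
January 2035 — 3rd Tuesday is January 16, 2035.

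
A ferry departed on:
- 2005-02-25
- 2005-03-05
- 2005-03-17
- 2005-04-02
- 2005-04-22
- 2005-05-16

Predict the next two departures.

Gaps: 8, 12, 16, 20, 24 days — each gap is 4 larger than the previous one.
Next gap: 28 days. 2005-05-16 + 28 days = 2005-06-13.
Next gap: 32 days. 2005-06-13 + 32 days = 2005-07-15.

2005-06-13, 2005-07-15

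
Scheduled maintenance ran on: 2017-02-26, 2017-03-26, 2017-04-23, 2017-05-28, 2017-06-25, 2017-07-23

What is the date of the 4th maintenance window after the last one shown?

2017-11-26

All dates are Sundays, 28, 28, 35, 28, 28 days apart.
Specifically, the 4th Sunday of each month.
4th Sunday of August 2017: 2017-08-27.
September 2017 — 4th Sunday is 2017-09-24.
October 2017 — 4th Sunday is 2017-10-22.
4th Sunday of November 2017: 2017-11-26.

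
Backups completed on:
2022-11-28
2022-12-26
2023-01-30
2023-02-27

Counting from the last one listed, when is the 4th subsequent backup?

2023-06-26

All Mondays; the gaps (28, 35, 28) vary with month length.
This is the last Monday of each month.
March 2023 ends with Monday 2023-03-27.
April 2023 ends with Monday 2023-04-24.
May 2023 ends with Monday 2023-05-29.
June 2023 ends with Monday 2023-06-26.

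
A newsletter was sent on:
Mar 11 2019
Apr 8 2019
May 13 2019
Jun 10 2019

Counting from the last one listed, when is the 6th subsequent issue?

Dec 9 2019

These are Mondays at 28- or 35-day spacing (28, 35, 28).
The pattern: 2nd Monday of the month.
July 2019 — 2nd Monday is Jul 8 2019.
2nd Monday of August 2019: Aug 12 2019.
2nd Monday of September 2019: Sep 9 2019.
October 2019 — 2nd Monday is Oct 14 2019.
2nd Monday of November 2019: Nov 11 2019.
December 2019 — 2nd Monday is Dec 9 2019.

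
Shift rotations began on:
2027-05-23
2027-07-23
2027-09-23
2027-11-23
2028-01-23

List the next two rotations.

The day-of-month is always 23 (61, 62, 61, 61 days between events).
So this recurs on the 23rd of every 2 months.
March 2028: 2028-03-23.
May 2028: 2028-05-23.

2028-03-23, 2028-05-23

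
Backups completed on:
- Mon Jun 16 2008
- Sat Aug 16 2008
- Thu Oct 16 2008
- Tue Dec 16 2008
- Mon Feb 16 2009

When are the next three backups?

Thu Apr 16 2009, Tue Jun 16 2009, Sun Aug 16 2009

The day-of-month is always 16 (61, 61, 61, 62 days between events).
So this recurs on the 16th of every 2 months.
Next: April 2009 → Thu Apr 16 2009.
Next: June 2009 → Tue Jun 16 2009.
Next: August 2009 → Sun Aug 16 2009.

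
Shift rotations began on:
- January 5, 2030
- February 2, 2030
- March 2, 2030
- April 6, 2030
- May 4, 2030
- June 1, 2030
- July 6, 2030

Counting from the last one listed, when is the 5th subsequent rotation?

Gaps: 28, 28, 35, 28, 28, 35 days — a mix of 28 and 35. Every date is a Saturday.
Each is the 1st Saturday of its month.
August 2030 — 1st Saturday is August 3, 2030.
1st Saturday of September 2030: September 7, 2030.
October 2030 — 1st Saturday is October 5, 2030.
1st Saturday of November 2030: November 2, 2030.
December 2030 — 1st Saturday is December 7, 2030.

December 7, 2030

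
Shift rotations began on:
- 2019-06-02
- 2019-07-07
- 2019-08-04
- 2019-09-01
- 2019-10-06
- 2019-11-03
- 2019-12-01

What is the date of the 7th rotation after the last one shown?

These are Sundays at 28- or 35-day spacing (35, 28, 28, 35, 28, 28).
The pattern: 1st Sunday of the month.
January 2020 — 1st Sunday is 2020-01-05.
1st Sunday of February 2020: 2020-02-02.
March 2020 — 1st Sunday is 2020-03-01.
1st Sunday of April 2020: 2020-04-05.
1st Sunday of May 2020: 2020-05-03.
June 2020 — 1st Sunday is 2020-06-07.
July 2020 — 1st Sunday is 2020-07-05.

2020-07-05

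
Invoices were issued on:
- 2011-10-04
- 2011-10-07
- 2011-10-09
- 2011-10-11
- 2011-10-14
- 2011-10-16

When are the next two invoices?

Gaps: 3, 2, 2, 3, 2 days — not constant, but cyclic with period 3.
The events fall on every Tuesday, Friday and Sunday.
The following Tuesday is 2011-10-18.
Next Friday: 2011-10-21.

2011-10-18, 2011-10-21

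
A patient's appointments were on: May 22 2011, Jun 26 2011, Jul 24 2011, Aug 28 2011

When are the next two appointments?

Sep 25 2011, Oct 23 2011

Gaps: 35, 28, 35 days — a mix of 28 and 35. Every date is a Sunday.
Each is the 4th Sunday of its month.
4th Sunday of September 2011: Sep 25 2011.
4th Sunday of October 2011: Oct 23 2011.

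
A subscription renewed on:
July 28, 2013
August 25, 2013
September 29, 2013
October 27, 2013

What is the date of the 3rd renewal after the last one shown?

January 26, 2014

Every date is a Sunday; gaps 28, 35, 28 days.
Each is the last Sunday of its month (at least one falls on the 29th or later, ruling out '4th Sunday').
Last Sunday of November 2013: November 24, 2013.
Last Sunday of December 2013: December 29, 2013.
Last Sunday of January 2014: January 26, 2014.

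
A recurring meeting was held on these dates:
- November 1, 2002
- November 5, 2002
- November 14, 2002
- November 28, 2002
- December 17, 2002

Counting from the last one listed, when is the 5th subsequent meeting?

June 5, 2003

Gaps: 4, 9, 14, 19 days — each gap is 5 larger than the previous one.
Next gap: 24 days. December 17, 2002 + 24 days = January 10, 2003.
Next gap: 29 days. January 10, 2003 + 29 days = February 8, 2003.
Next gap: 34 days. February 8, 2003 + 34 days = March 14, 2003.
Next gap: 39 days. March 14, 2003 + 39 days = April 22, 2003.
Next gap: 44 days. April 22, 2003 + 44 days = June 5, 2003.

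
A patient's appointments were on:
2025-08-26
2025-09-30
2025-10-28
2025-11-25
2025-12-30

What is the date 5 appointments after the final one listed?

These are Tuesdays with 35, 28, 28, 35-day gaps.
Each is the final Tuesday of its month — 2025-09-30 is past the 28th, so '4th Tuesday' doesn't fit.
Last Tuesday of January 2026: 2026-01-27.
February 2026 ends with Tuesday 2026-02-24.
March 2026 ends with Tuesday 2026-03-31.
April 2026 ends with Tuesday 2026-04-28.
Last Tuesday of May 2026: 2026-05-26.

2026-05-26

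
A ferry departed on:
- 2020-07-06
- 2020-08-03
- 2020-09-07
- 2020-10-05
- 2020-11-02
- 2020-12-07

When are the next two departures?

All dates are Mondays, 28, 35, 28, 28, 35 days apart.
Specifically, the 1st Monday of each month.
January 2021 — 1st Monday is 2021-01-04.
February 2021 — 1st Monday is 2021-02-01.

2021-01-04, 2021-02-01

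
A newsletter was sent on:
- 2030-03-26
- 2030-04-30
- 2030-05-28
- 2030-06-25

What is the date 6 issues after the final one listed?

Every date is a Tuesday; gaps 35, 28, 28 days.
Each is the last Tuesday of its month (at least one falls on the 29th or later, ruling out '4th Tuesday').
Last Tuesday of July 2030: 2030-07-30.
August 2030 ends with Tuesday 2030-08-27.
Last Tuesday of September 2030: 2030-09-24.
Last Tuesday of October 2030: 2030-10-29.
November 2030 ends with Tuesday 2030-11-26.
Last Tuesday of December 2030: 2030-12-31.

2030-12-31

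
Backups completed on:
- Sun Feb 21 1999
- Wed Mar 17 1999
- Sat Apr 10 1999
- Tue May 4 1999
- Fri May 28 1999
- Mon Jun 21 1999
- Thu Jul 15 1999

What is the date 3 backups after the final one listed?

Every event comes 24 days after the last (24, 24, 24, 24, 24, 24).
Thu Jul 15 1999 + 24 days = Sun Aug 8 1999.
Sun Aug 8 1999 + 24 days = Wed Sep 1 1999.
Wed Sep 1 1999 + 24 days = Sat Sep 25 1999.

Sat Sep 25 1999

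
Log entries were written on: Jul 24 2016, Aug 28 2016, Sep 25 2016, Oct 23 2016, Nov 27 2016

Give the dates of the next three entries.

Dec 25 2016, Jan 22 2017, Feb 26 2017

These are Sundays at 28- or 35-day spacing (35, 28, 28, 35).
The pattern: 4th Sunday of the month.
December 2016 — 4th Sunday is Dec 25 2016.
January 2017 — 4th Sunday is Jan 22 2017.
4th Sunday of February 2017: Feb 26 2017.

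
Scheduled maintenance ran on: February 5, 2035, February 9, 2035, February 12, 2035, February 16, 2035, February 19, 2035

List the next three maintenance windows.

Every event lands on a Monday or Friday (gaps cycle 4, 3, 4, 3).
So the schedule is: every Monday and Friday.
The following Friday is February 23, 2035.
Next Monday: February 26, 2035.
The following Friday is March 2, 2035.

February 23, 2035; February 26, 2035; March 2, 2035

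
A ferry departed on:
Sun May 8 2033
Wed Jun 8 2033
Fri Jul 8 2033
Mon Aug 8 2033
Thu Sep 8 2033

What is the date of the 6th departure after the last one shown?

The day-of-month is always 8 (31, 30, 31, 31 days between events).
So this recurs on the 8th of each month.
Next: October 2033 → Sat Oct 8 2033.
November 2033: Tue Nov 8 2033.
December 2033: Thu Dec 8 2033.
Next: January 2034 → Sun Jan 8 2034.
February 2034: Wed Feb 8 2034.
March 2034: Wed Mar 8 2034.

Wed Mar 8 2034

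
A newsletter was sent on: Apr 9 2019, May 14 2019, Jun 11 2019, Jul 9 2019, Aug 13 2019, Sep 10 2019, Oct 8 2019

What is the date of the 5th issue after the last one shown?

Mar 10 2020

All dates are Tuesdays, 35, 28, 28, 35, 28, 28 days apart.
Specifically, the 2nd Tuesday of each month.
2nd Tuesday of November 2019: Nov 12 2019.
2nd Tuesday of December 2019: Dec 10 2019.
January 2020 — 2nd Tuesday is Jan 14 2020.
2nd Tuesday of February 2020: Feb 11 2020.
March 2020 — 2nd Tuesday is Mar 10 2020.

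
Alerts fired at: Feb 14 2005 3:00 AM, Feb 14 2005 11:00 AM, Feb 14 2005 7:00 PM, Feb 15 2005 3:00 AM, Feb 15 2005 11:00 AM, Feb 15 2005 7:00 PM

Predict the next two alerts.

Gaps: 8, 8, 8, 8, 8 hours — each event is 8 hours after the previous one.
Feb 15 2005 7:00 PM + 8 h = Feb 16 2005 3:00 AM.
Feb 16 2005 3:00 AM + 8 h = Feb 16 2005 11:00 AM.

Feb 16 2005 3:00 AM, Feb 16 2005 11:00 AM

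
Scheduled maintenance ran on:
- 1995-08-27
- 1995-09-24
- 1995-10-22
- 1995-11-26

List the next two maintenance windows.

These are Sundays at 28- or 35-day spacing (28, 28, 35).
The pattern: 4th Sunday of the month.
December 1995 — 4th Sunday is 1995-12-24.
4th Sunday of January 1996: 1996-01-28.

1995-12-24, 1996-01-28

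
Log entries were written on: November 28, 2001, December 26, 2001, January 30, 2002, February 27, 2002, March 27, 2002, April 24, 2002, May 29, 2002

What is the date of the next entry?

June 26, 2002

These are Wednesdays with 28, 35, 28, 28, 28, 35-day gaps.
Each is the final Wednesday of its month — January 30, 2002 is past the 28th, so '4th Wednesday' doesn't fit.
Last Wednesday of June 2002: June 26, 2002.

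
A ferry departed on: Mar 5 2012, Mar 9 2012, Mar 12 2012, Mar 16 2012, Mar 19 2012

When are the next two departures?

Mar 23 2012, Mar 26 2012

The gap pattern 4, 3, 4, 3 repeats every 2 events.
These are the Mondays and Fridays of each week.
Next Friday: Mar 23 2012.
The following Monday is Mar 26 2012.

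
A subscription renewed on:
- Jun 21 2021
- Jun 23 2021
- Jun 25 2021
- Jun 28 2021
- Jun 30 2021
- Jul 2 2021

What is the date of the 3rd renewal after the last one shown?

The gap pattern 2, 2, 3, 2, 2 repeats every 3 events.
These are the Mondays, Wednesdays and Fridays of each week.
The following Monday is Jul 5 2021.
Next Wednesday: Jul 7 2021.
The following Friday is Jul 9 2021.

Jul 9 2021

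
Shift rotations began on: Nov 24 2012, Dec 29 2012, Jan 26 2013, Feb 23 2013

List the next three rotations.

Mar 30 2013, Apr 27 2013, May 25 2013

All Saturdays; the gaps (35, 28, 28) vary with month length.
This is the last Saturday of each month.
Last Saturday of March 2013: Mar 30 2013.
Last Saturday of April 2013: Apr 27 2013.
May 2013 ends with Saturday May 25 2013.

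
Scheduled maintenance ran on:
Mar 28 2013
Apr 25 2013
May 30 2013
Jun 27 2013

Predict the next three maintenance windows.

Jul 25 2013, Aug 29 2013, Sep 26 2013

Every date is a Thursday; gaps 28, 35, 28 days.
Each is the last Thursday of its month (at least one falls on the 29th or later, ruling out '4th Thursday').
Last Thursday of July 2013: Jul 25 2013.
August 2013 ends with Thursday Aug 29 2013.
Last Thursday of September 2013: Sep 26 2013.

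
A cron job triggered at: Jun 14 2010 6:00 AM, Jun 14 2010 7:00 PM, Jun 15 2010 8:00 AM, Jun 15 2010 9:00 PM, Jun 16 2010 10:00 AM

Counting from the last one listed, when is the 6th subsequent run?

Jun 19 2010 4:00 PM

Gaps: 13, 13, 13, 13 hours — each event is 13 hours after the previous one.
Jun 16 2010 10:00 AM + 13 h = Jun 16 2010 11:00 PM.
Jun 16 2010 11:00 PM + 13 h = Jun 17 2010 12:00 PM.
Jun 17 2010 12:00 PM + 13 h = Jun 18 2010 1:00 AM.
Jun 18 2010 1:00 AM + 13 h = Jun 18 2010 2:00 PM.
Jun 18 2010 2:00 PM + 13 h = Jun 19 2010 3:00 AM.
Jun 19 2010 3:00 AM + 13 h = Jun 19 2010 4:00 PM.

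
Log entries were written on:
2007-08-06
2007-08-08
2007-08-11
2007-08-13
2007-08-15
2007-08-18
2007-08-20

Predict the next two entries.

2007-08-22, 2007-08-25

The gap pattern 2, 3, 2, 2, 3, 2 repeats every 3 events.
These are the Mondays, Wednesdays and Saturdays of each week.
Next Wednesday: 2007-08-22.
The following Saturday is 2007-08-25.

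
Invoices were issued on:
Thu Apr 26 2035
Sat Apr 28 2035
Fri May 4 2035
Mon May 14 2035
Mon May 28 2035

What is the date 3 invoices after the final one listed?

Intervals are 2, 6, 10, 14 days — an arithmetic progression with common difference 4.
Next gap: 18 days. Mon May 28 2035 + 18 days = Fri Jun 15 2035.
Next gap: 22 days. Fri Jun 15 2035 + 22 days = Sat Jul 7 2035.
Next gap: 26 days. Sat Jul 7 2035 + 26 days = Thu Aug 2 2035.

Thu Aug 2 2035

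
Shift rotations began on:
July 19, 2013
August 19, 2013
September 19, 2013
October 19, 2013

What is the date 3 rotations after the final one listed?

Each date is the 19th; the gaps (31, 31, 30) track the month lengths.
The rule is the 19th of each month.
Next: November 2013 → November 19, 2013.
December 2013: December 19, 2013.
January 2014: January 19, 2014.

January 19, 2014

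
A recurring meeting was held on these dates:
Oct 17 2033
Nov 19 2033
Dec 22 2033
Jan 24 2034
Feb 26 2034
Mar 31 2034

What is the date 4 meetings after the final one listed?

The spacing is 33, 33, 33, 33, 33 days — always 33 days.
Mar 31 2034 + 33 days = May 3 2034.
May 3 2034 + 33 days = Jun 5 2034.
Jun 5 2034 + 33 days = Jul 8 2034.
Jul 8 2034 + 33 days = Aug 10 2034.

Aug 10 2034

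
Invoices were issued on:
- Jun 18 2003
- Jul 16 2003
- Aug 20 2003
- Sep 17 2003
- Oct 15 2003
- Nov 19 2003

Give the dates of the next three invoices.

Dec 17 2003, Jan 21 2004, Feb 18 2004

Gaps: 28, 35, 28, 28, 35 days — a mix of 28 and 35. Every date is a Wednesday.
Each is the 3rd Wednesday of its month.
December 2003 — 3rd Wednesday is Dec 17 2003.
3rd Wednesday of January 2004: Jan 21 2004.
3rd Wednesday of February 2004: Feb 18 2004.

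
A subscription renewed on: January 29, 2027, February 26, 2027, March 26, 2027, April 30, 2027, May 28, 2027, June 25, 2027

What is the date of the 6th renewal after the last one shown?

All Fridays; the gaps (28, 28, 35, 28, 28) vary with month length.
This is the last Friday of each month.
Last Friday of July 2027: July 30, 2027.
August 2027 ends with Friday August 27, 2027.
September 2027 ends with Friday September 24, 2027.
October 2027 ends with Friday October 29, 2027.
November 2027 ends with Friday November 26, 2027.
Last Friday of December 2027: December 31, 2027.

December 31, 2027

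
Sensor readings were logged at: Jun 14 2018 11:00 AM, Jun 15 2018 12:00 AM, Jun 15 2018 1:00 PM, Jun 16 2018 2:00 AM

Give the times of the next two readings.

Jun 16 2018 3:00 PM, Jun 17 2018 4:00 AM

Gaps: 13, 13, 13 hours — each event is 13 hours after the previous one.
Jun 16 2018 2:00 AM + 13 h = Jun 16 2018 3:00 PM.
Jun 16 2018 3:00 PM + 13 h = Jun 17 2018 4:00 AM.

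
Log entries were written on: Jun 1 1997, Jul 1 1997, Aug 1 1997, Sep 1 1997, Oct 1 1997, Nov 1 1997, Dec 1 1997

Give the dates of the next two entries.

The day-of-month is always 1 (30, 31, 31, 30, 31, 30 days between events).
So this recurs on the 1st of each month.
Next: January 1998 → Jan 1 1998.
Next: February 1998 → Feb 1 1998.

Jan 1 1998, Feb 1 1998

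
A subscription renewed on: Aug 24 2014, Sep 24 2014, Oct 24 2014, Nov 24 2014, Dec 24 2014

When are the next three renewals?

Jan 24 2015, Feb 24 2015, Mar 24 2015

Gaps: 31, 30, 31, 30 days — not constant. Every event is on the 24th of the month.
Pattern: the 24th of each month.
Next: January 2015 → Jan 24 2015.
Next: February 2015 → Feb 24 2015.
March 2015: Mar 24 2015.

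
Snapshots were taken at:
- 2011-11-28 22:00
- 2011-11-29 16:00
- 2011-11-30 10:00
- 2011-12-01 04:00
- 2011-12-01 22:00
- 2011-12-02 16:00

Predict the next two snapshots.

Spacing: 18, 18, 18, 18, 18 h — constant 18 h.
2011-12-02 16:00 + 18 h = 2011-12-03 10:00.
2011-12-03 10:00 + 18 h = 2011-12-04 04:00.

2011-12-03 10:00, 2011-12-04 04:00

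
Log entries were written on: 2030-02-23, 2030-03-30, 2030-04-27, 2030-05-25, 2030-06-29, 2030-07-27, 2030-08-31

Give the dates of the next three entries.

2030-09-28, 2030-10-26, 2030-11-30

Every date is a Saturday; gaps 35, 28, 28, 35, 28, 35 days.
Each is the last Saturday of its month (at least one falls on the 29th or later, ruling out '4th Saturday').
September 2030 ends with Saturday 2030-09-28.
October 2030 ends with Saturday 2030-10-26.
November 2030 ends with Saturday 2030-11-30.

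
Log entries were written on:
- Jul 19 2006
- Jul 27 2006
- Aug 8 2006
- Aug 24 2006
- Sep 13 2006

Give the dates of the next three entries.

Oct 7 2006, Nov 4 2006, Dec 6 2006

Gaps: 8, 12, 16, 20 days — each gap is 4 larger than the previous one.
Next gap: 24 days. Sep 13 2006 + 24 days = Oct 7 2006.
Next gap: 28 days. Oct 7 2006 + 28 days = Nov 4 2006.
Next gap: 32 days. Nov 4 2006 + 32 days = Dec 6 2006.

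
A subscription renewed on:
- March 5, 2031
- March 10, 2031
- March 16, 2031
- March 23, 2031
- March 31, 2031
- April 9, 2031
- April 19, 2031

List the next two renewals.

Intervals are 5, 6, 7, 8, 9, 10 days — an arithmetic progression with common difference 1.
Next gap: 11 days. April 19, 2031 + 11 days = April 30, 2031.
Next gap: 12 days. April 30, 2031 + 12 days = May 12, 2031.

April 30, 2031; May 12, 2031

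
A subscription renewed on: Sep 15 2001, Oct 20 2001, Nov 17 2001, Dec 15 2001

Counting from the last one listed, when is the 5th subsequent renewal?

Gaps: 35, 28, 28 days — a mix of 28 and 35. Every date is a Saturday.
Each is the 3rd Saturday of its month.
January 2002 — 3rd Saturday is Jan 19 2002.
3rd Saturday of February 2002: Feb 16 2002.
3rd Saturday of March 2002: Mar 16 2002.
3rd Saturday of April 2002: Apr 20 2002.
May 2002 — 3rd Saturday is May 18 2002.

May 18 2002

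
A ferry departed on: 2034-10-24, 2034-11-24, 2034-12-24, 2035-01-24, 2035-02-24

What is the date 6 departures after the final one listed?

Gaps: 31, 30, 31, 31 days — not constant. Every event is on the 24th of the month.
Pattern: the 24th of each month.
March 2035: 2035-03-24.
Next: April 2035 → 2035-04-24.
Next: May 2035 → 2035-05-24.
Next: June 2035 → 2035-06-24.
Next: July 2035 → 2035-07-24.
August 2035: 2035-08-24.

2035-08-24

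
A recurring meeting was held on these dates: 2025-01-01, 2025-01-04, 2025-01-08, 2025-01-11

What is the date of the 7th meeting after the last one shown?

2025-02-05

The gap pattern 3, 4, 3 repeats every 2 events.
These are the Wednesdays and Saturdays of each week.
The following Wednesday is 2025-01-15.
Next Saturday: 2025-01-18.
Next Wednesday: 2025-01-22.
Next Saturday: 2025-01-25.
The following Wednesday is 2025-01-29.
Next Saturday: 2025-02-01.
The following Wednesday is 2025-02-05.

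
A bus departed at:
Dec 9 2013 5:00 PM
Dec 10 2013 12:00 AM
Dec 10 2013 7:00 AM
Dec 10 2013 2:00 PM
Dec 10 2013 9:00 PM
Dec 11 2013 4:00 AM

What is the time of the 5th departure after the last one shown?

Dec 12 2013 3:00 PM

Spacing: 7, 7, 7, 7, 7 h — constant 7 h.
Dec 11 2013 4:00 AM + 7 h = Dec 11 2013 11:00 AM.
Dec 11 2013 11:00 AM + 7 h = Dec 11 2013 6:00 PM.
Dec 11 2013 6:00 PM + 7 h = Dec 12 2013 1:00 AM.
Dec 12 2013 1:00 AM + 7 h = Dec 12 2013 8:00 AM.
Dec 12 2013 8:00 AM + 7 h = Dec 12 2013 3:00 PM.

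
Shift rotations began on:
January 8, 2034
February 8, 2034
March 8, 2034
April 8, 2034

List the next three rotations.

Gaps: 31, 28, 31 days — not constant. Every event is on the 8th of the month.
Pattern: the 8th of each month.
Next: May 2034 → May 8, 2034.
Next: June 2034 → June 8, 2034.
July 2034: July 8, 2034.

May 8, 2034; June 8, 2034; July 8, 2034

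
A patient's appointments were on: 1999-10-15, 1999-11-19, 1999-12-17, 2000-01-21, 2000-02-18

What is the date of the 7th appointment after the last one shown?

2000-09-15

Gaps: 35, 28, 35, 28 days — a mix of 28 and 35. Every date is a Friday.
Each is the 3rd Friday of its month.
3rd Friday of March 2000: 2000-03-17.
April 2000 — 3rd Friday is 2000-04-21.
May 2000 — 3rd Friday is 2000-05-19.
3rd Friday of June 2000: 2000-06-16.
3rd Friday of July 2000: 2000-07-21.
3rd Friday of August 2000: 2000-08-18.
3rd Friday of September 2000: 2000-09-15.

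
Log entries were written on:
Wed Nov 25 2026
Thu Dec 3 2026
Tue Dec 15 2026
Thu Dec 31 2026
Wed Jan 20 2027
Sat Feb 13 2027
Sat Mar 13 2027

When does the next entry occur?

Wed Apr 14 2027

Gaps: 8, 12, 16, 20, 24, 28 days — each gap is 4 larger than the previous one.
Next gap: 32 days. Sat Mar 13 2027 + 32 days = Wed Apr 14 2027.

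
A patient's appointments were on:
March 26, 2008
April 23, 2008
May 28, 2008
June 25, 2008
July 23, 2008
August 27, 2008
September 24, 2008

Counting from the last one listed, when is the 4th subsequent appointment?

These are Wednesdays at 28- or 35-day spacing (28, 35, 28, 28, 35, 28).
The pattern: 4th Wednesday of the month.
October 2008 — 4th Wednesday is October 22, 2008.
November 2008 — 4th Wednesday is November 26, 2008.
4th Wednesday of December 2008: December 24, 2008.
4th Wednesday of January 2009: January 28, 2009.

January 28, 2009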